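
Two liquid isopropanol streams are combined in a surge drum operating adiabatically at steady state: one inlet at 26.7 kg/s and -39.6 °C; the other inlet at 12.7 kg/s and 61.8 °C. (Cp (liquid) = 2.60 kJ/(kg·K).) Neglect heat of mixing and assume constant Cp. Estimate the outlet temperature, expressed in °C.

Adiabatic, steady state ⇒ Σ ṁᵢCp,ᵢ(T_out − Tᵢ) = 0
T_out = Σ ṁᵢCp,ᵢTᵢ / Σ ṁᵢCp,ᵢ
      = -708.4 / 102.44 = -6.9152 °C

T_out = -6.92 °C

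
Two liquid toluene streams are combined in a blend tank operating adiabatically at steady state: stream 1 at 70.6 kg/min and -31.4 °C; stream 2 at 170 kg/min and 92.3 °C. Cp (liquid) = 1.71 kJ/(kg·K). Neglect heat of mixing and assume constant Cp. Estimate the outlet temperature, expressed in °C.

T_out = 56.0 °C

No heat crosses the boundary, so H_out = H_in.
Σ ṁᵢCp,ᵢTᵢ = 70.6×1.71×-31.4 + 170×1.71×92.3 = 23041
Σ ṁᵢCp,ᵢ = 70.6×1.71 + 170×1.71 = 411.43
T_out = 23041 / 411.43 = 56.002 °C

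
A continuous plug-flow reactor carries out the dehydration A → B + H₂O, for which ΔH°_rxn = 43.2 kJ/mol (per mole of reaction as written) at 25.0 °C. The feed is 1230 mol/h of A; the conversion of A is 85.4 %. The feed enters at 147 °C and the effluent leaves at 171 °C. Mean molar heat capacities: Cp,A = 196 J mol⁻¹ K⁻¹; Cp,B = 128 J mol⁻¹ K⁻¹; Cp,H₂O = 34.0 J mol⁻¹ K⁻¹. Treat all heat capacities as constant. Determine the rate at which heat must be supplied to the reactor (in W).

Extent of reaction ξ = 0.854 × 1230 = 1050.4 mol/h
Reaction term: ξ·ΔH°_rxn = 1050.4 × 43.2 = 45378 kJ/h
Sensible, feed 147→25 °C: -29412 kJ/h
Outlet flows (mol/h): A 179.58, B 1050.4, H₂O 1050.4
Sensible, products 25→171 °C: 29983 kJ/h
Q = ΔH = 45950 kJ/h = 12.764 kW
Heat supplied = 12764 W

Q_in = 12800 W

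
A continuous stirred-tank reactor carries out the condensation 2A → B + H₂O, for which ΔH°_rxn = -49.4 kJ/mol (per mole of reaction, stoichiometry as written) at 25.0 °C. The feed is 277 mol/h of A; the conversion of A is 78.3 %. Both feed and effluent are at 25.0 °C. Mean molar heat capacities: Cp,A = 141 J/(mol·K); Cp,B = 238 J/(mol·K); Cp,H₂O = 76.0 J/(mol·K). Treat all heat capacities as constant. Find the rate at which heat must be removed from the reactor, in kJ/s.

Q_out = 1.49 kJ/s

Extent of reaction ξ = 0.783 × 277 / 2 = 108.45 mol/h
Reaction term: ξ·ΔH°_rxn = 108.45 × -49.4 = -5357.2 kJ/h
Q = ΔH = -5357.2 kJ/h = -1.4881 kW
Heat removed = 1.4881 kJ/s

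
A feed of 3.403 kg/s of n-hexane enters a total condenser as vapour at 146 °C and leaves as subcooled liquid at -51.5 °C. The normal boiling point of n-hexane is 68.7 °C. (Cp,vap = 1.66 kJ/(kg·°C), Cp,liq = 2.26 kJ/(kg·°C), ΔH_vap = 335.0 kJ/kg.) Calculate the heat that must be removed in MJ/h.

vapour 146→68.7 °C: -128.32 kJ/kg
condensation at 68.7 °C: -335 kJ/kg
liquid 68.7→-51.5 °C: -271.65 kJ/kg
Δh = -128.32 + -335 + -271.65 = -734.97 kJ/kg
Q = ṁ·Δh = 3.403 kg/s × -734.97 kJ/kg = -2501.1 kJ/s
|Q| = 2501.1 kW = 9004 MJ/h

Q_c = 9000 MJ/h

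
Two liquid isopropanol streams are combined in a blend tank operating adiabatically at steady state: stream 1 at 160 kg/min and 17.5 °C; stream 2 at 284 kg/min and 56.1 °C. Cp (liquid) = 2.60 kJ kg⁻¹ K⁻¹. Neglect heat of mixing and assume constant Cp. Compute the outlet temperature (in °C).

No heat crosses the boundary, so H_out = H_in.
Σ ṁᵢCp,ᵢTᵢ = 160×2.60×17.5 + 284×2.60×56.1 = 48704
Σ ṁᵢCp,ᵢ = 160×2.60 + 284×2.60 = 1154.4
T_out = 48704 / 1154.4 = 42.19 °C

T_out = 42.2 °C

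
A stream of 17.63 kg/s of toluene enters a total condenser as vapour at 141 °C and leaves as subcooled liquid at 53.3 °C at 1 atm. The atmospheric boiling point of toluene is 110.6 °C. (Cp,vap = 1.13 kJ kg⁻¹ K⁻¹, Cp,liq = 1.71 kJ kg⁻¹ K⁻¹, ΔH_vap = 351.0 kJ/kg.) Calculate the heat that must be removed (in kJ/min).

vapour 141→110.6 °C: -34.352 kJ/kg
condensation at 110.6 °C: -351 kJ/kg
liquid 110.6→53.3 °C: -97.983 kJ/kg
Δh = -34.352 + -351 + -97.983 = -483.33 kJ/kg
Q = ṁ·Δh = 17.63 kg/s × -483.33 kJ/kg = -8521.2 kJ/s
|Q| = 8521.2 kW = 511270 kJ/min

Q_c = 511000 kJ/min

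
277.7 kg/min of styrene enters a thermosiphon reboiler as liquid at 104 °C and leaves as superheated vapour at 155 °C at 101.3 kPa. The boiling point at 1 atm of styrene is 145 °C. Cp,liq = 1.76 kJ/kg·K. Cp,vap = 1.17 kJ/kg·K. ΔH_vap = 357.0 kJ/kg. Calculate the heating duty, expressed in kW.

Q = 2040 kW

liquid 104→145 °C: 72.16 kJ/kg
vaporisation at 145 °C: 357 kJ/kg
vapour 145→155 °C: 11.7 kJ/kg
Δh = 72.16 + 357 + 11.7 = 440.86 kJ/kg
Q = ṁ·Δh = 277.7 kg/min × 440.86 kJ/kg = 122430 kJ/min
|Q| = 2040.4 kW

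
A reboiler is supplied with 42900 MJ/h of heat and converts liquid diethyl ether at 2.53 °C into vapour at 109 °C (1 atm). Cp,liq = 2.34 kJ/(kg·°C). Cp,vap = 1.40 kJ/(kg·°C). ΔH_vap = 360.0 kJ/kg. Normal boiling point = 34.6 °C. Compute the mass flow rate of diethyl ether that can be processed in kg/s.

ṁ = 22.1 kg/s

Δh = 2.34×(34.6−2.53) + 360.0 + 1.40×(109−34.6) = 539.2 kJ/kg
Q = 42900 MJ/h = 11917 kJ/s = 11917 kJ/s
ṁ = Q/Δh = 11917 / 539.2 = 22.1 kg/s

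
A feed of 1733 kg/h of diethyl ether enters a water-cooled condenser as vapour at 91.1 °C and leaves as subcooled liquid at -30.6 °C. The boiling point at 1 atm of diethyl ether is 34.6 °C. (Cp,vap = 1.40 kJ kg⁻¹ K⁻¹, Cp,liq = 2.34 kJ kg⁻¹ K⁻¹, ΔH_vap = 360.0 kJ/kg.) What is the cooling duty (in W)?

vapour 91.1→34.6 °C: -79.1 kJ/kg
condensation at 34.6 °C: -360 kJ/kg
liquid 34.6→-30.6 °C: -152.57 kJ/kg
Δh = -79.1 + -360 + -152.57 = -591.67 kJ/kg
Q = ṁ·Δh = 1733 kg/h × -591.67 kJ/kg = -1.0254e+06 kJ/h
|Q| = 284.82 kW = 284820 W

Q_c = 285000 W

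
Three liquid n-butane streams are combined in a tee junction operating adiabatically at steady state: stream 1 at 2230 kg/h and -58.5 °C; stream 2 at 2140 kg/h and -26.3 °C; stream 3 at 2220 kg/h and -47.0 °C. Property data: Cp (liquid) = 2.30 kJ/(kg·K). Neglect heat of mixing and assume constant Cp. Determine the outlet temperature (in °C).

T_out = -44.2 °C

Energy balance with Q = 0: Σ ṁᵢCp,ᵢ(T_out − Tᵢ) = 0
Σ ṁᵢCp,ᵢTᵢ = 2230×2.30×-58.5 + 2140×2.30×-26.3 + 2220×2.30×-47.0 = -669480
Σ ṁᵢCp,ᵢ = 2230×2.30 + 2140×2.30 + 2220×2.30 = 15157
T_out = -669480 / 15157 = -44.169 °C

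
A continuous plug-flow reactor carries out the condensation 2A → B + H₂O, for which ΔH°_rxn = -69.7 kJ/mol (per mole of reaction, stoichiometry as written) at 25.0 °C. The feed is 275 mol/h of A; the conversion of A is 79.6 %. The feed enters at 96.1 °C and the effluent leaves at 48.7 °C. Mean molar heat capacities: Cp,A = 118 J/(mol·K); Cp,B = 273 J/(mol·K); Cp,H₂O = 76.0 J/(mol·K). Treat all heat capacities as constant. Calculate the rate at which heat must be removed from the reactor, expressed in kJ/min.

Extent of reaction ξ = 0.796 × 275 / 2 = 109.45 mol/h
Reaction term: ξ·ΔH°_rxn = 109.45 × -69.7 = -7628.7 kJ/h
Sensible, feed 96.1→25 °C: -2307.2 kJ/h
Outlet flows (mol/h): A 56.1, B 109.45, H₂O 109.45
Sensible, products 25→48.7 °C: 1062.2 kJ/h
Q = ΔH = -8873.7 kJ/h = -2.4649 kW
Heat removed = 147.89 kJ/min

Q_out = 148 kJ/min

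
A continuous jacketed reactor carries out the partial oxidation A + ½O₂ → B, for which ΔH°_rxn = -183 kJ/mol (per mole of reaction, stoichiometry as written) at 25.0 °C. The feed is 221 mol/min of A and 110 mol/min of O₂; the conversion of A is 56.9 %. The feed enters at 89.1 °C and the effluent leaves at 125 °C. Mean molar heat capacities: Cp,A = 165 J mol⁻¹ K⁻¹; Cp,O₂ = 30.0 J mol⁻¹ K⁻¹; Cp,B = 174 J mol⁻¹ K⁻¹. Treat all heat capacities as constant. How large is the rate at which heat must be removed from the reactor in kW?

Q_out = 361 kW

Extent of reaction ξ = 0.569 × 221 = 125.75 mol/min
Reaction term: ξ·ΔH°_rxn = 125.75 × -183 = -23012 kJ/min
Sensible, feed 89.1→25 °C: -2548.9 kJ/min
Outlet flows (mol/min): A 95.251, O₂ 47.126, B 125.75
Sensible, products 25→125 °C: 3901.1 kJ/min
Q = ΔH = -21660 kJ/min = -361 kW
Heat removed = 361 kW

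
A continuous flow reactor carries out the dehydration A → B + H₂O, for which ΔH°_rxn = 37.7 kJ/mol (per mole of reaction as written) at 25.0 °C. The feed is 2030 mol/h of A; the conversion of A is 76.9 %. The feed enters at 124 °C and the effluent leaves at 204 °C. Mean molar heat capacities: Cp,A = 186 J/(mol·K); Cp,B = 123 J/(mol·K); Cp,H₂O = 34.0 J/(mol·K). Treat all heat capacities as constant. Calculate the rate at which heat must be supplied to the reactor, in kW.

Extent of reaction ξ = 0.769 × 2030 = 1561.1 mol/h
Reaction term: ξ·ΔH°_rxn = 1561.1 × 37.7 = 58852 kJ/h
Sensible, feed 124→25 °C: -37380 kJ/h
Outlet flows (mol/h): A 468.93, B 1561.1, H₂O 1561.1
Sensible, products 25→204 °C: 59483 kJ/h
Q = ΔH = 80955 kJ/h = 22.488 kW
Heat supplied = 22.488 kW

Q_in = 22.5 kW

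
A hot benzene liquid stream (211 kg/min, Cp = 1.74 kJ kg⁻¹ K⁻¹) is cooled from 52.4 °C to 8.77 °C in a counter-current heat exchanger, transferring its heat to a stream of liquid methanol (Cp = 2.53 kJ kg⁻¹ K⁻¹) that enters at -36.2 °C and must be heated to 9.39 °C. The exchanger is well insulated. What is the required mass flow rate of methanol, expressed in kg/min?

ṁ_c = 139 kg/min

Heat released by hot stream: Q = 211 × 1.74 × (52.4 − 8.77) = 16018 kJ/min
Energy balance on cold side (adiabatic exchanger): Q = ṁ_c·Cp_c·(T_c,out − T_c,in)
ṁ_c = 16018 / [2.53 × (9.39 − -36.2)] = 138.88 kg/min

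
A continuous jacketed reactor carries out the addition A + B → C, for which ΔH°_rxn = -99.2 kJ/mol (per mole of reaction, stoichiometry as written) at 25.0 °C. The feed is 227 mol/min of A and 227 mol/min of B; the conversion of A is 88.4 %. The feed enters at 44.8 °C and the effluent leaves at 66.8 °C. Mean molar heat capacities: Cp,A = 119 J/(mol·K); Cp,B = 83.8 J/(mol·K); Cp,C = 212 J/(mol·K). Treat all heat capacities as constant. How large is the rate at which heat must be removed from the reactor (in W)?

Q_out = 314000 W

Extent of reaction ξ = 0.884 × 227 = 200.67 mol/min
Reaction term: ξ·ΔH°_rxn = 200.67 × -99.2 = -19906 kJ/min
Sensible, feed 44.8→25 °C: -911.5 kJ/min
Outlet flows (mol/min): A 26.332, B 26.332, C 200.67
Sensible, products 25→66.8 °C: 2001.5 kJ/min
Q = ΔH = -18816 kJ/min = -313.61 kW
Heat removed = 313610 W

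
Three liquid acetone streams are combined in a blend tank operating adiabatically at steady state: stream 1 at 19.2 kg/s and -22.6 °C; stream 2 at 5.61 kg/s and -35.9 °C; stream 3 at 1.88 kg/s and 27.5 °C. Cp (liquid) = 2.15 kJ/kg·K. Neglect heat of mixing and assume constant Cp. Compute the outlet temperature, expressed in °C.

Adiabatic, steady state ⇒ Σ ṁᵢCp,ᵢ(T_out − Tᵢ) = 0
Σ ṁᵢCp,ᵢTᵢ = 19.2×2.15×-22.6 + 5.61×2.15×-35.9 + 1.88×2.15×27.5 = -1254.8
Σ ṁᵢCp,ᵢ = 19.2×2.15 + 5.61×2.15 + 1.88×2.15 = 57.383
T_out = -1254.8 / 57.383 = -21.867 °C

T_out = -21.9 °C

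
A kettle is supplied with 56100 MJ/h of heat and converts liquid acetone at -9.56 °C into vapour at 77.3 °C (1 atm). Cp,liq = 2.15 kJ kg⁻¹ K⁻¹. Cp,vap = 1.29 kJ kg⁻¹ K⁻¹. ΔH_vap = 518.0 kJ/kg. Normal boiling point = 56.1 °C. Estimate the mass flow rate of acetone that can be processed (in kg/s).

Δh = 2.15×(56.1−-9.56) + 518.0 + 1.29×(77.3−56.1) = 686.52 kJ/kg
Q = 56100 MJ/h = 15583 kJ/s = 15583 kJ/s
ṁ = Q/Δh = 15583 / 686.52 = 22.699 kg/s

ṁ = 22.7 kg/s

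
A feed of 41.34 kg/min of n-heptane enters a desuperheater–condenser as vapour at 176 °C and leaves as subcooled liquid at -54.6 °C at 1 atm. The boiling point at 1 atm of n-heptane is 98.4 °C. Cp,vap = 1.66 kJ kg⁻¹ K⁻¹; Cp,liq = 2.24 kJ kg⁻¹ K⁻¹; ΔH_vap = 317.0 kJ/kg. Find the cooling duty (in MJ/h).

vapour 176→98.4 °C: -128.82 kJ/kg
condensation at 98.4 °C: -317 kJ/kg
liquid 98.4→-54.6 °C: -342.72 kJ/kg
Δh = -128.82 + -317 + -342.72 = -788.54 kJ/kg
Q = ṁ·Δh = 41.34 kg/min × -788.54 kJ/kg = -32598 kJ/min
|Q| = 543.3 kW = 1955.9 MJ/h

Q_c = 1960 MJ/h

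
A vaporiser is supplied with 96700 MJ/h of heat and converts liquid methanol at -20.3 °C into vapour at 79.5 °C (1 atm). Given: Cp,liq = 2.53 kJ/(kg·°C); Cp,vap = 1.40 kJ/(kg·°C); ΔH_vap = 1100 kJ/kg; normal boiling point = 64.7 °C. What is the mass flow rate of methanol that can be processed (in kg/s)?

ṁ = 20.1 kg/s

Δh = 2.53×(64.7−-20.3) + 1100 + 1.40×(79.5−64.7) = 1335.8 kJ/kg
Q = 96700 MJ/h = 26861 kJ/s = 26861 kJ/s
ṁ = Q/Δh = 26861 / 1335.8 = 20.109 kg/s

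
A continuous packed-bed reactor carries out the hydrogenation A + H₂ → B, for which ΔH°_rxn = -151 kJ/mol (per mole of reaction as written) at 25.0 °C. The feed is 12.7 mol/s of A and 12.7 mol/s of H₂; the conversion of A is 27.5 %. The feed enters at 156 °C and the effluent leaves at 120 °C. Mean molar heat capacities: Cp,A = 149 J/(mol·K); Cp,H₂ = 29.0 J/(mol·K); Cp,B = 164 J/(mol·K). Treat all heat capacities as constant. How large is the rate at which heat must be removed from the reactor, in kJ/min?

Extent of reaction ξ = 0.275 × 12.7 = 3.4925 mol/s
Reaction term: ξ·ΔH°_rxn = 3.4925 × -151 = -527.37 kJ/s
Sensible, feed 156→25 °C: -296.14 kJ/s
Outlet flows (mol/s): A 9.2075, H₂ 9.2075, B 3.4925
Sensible, products 25→120 °C: 210.11 kJ/s
Q = ΔH = -613.39 kJ/s = -613.39 kW
Heat removed = 36804 kJ/min

Q_out = 36800 kJ/min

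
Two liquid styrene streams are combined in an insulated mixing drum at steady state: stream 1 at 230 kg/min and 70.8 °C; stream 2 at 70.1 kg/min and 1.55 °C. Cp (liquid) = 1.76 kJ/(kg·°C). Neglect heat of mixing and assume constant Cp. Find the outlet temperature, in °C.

T_out = 54.6 °C

Energy balance with Q = 0: Σ ṁᵢCp,ᵢ(T_out − Tᵢ) = 0
Σ ṁᵢCp,ᵢTᵢ = 230×1.76×70.8 + 70.1×1.76×1.55 = 28851
Σ ṁᵢCp,ᵢ = 230×1.76 + 70.1×1.76 = 528.18
T_out = 28851 / 528.18 = 54.624 °C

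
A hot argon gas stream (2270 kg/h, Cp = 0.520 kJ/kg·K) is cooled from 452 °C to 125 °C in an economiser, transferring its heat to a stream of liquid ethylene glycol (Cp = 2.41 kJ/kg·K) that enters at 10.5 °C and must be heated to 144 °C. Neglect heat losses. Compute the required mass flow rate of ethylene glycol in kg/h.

ṁ_c = 1200 kg/h

Heat released by hot stream: Q = 2270 × 0.520 × (452 − 125) = 385990 kJ/h
Energy balance on cold side (adiabatic exchanger): Q = ṁ_c·Cp_c·(T_c,out − T_c,in)
ṁ_c = 385990 / [2.41 × (144 − 10.5)] = 1199.7 kg/h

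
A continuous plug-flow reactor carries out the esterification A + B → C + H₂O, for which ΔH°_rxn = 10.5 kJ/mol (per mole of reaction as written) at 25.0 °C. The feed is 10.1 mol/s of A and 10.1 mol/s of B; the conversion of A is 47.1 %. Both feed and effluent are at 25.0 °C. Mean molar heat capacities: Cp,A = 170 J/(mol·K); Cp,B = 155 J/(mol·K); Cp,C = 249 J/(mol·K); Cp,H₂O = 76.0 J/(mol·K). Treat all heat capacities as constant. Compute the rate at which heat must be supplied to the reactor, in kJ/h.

Q_in = 180000 kJ/h

Extent of reaction ξ = 0.471 × 10.1 = 4.7571 mol/s
Reaction term: ξ·ΔH°_rxn = 4.7571 × 10.5 = 49.95 kJ/s
Q = ΔH = 49.95 kJ/s = 49.95 kW
Heat supplied = 179820 kJ/h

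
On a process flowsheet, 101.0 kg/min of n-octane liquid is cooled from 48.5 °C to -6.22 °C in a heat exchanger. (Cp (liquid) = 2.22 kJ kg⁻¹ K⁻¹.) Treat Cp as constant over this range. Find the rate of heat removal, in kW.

Q_c = 204 kW

Q = ṁ·Cp·ΔT = 101.0 × 2.22 × (-6.22 − 48.5) = -12269 kJ/min
Converting: 12269 / 60 s = 204.49 kW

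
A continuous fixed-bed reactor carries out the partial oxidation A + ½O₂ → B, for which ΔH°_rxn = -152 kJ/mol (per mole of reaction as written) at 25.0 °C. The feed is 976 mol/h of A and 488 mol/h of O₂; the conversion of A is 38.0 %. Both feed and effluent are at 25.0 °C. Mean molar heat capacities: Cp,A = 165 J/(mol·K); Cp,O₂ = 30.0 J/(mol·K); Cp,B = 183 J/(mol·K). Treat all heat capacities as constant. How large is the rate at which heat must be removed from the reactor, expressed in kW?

Extent of reaction ξ = 0.380 × 976 = 370.88 mol/h
Reaction term: ξ·ΔH°_rxn = 370.88 × -152 = -56374 kJ/h
Q = ΔH = -56374 kJ/h = -15.659 kW
Heat removed = 15.659 kW

Q_out = 15.7 kW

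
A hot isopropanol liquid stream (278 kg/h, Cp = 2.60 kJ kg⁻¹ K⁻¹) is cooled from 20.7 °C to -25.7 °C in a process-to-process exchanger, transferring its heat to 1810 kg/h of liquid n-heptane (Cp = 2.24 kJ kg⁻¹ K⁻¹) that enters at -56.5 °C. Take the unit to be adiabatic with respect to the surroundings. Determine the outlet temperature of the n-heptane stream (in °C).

Heat released by hot stream: Q = 278 × 2.60 × (20.7 − -25.7) = 33538 kJ/h
Energy balance on cold side (adiabatic exchanger): Q = ṁ_c·Cp_c·(T_c,out − T_c,in)
T_c,out = -56.5 + 33538/(1810 × 2.24) = -48.228 °C

T_c,out = -48.2 °C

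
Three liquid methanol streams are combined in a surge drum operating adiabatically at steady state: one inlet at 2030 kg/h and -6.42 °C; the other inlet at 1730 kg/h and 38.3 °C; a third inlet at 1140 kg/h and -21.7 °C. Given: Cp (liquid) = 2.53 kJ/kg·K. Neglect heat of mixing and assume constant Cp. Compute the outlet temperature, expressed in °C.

Energy balance with Q = 0: Σ ṁᵢCp,ᵢ(T_out − Tᵢ) = 0
T_out = Σ ṁᵢCp,ᵢTᵢ / Σ ṁᵢCp,ᵢ
      = 72076 / 12397 = 5.814 °C

T_out = 5.81 °C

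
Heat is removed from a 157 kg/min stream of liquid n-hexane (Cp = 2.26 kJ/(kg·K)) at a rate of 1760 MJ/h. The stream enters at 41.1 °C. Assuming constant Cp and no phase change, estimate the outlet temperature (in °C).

T_out = -41.6 °C

Q = 1760 MJ/h = 29333 kJ/min
ΔT = Q/(ṁ·Cp) = 29333/(157×2.26) = 82.671 K
T_out = 41.1 − 82.671 = -41.571 °C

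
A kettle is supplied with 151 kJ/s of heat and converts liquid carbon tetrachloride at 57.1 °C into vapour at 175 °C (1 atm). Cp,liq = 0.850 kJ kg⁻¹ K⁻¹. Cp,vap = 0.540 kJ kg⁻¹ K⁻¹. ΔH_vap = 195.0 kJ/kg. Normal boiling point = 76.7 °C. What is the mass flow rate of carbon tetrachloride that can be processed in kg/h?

ṁ = 2050 kg/h

Δh = 0.850×(76.7−57.1) + 195.0 + 0.540×(175−76.7) = 264.74 kJ/kg
Q = 151 kJ/s = 151 kJ/s = 543600 kJ/h
ṁ = Q/Δh = 543600 / 264.74 = 2053.3 kg/h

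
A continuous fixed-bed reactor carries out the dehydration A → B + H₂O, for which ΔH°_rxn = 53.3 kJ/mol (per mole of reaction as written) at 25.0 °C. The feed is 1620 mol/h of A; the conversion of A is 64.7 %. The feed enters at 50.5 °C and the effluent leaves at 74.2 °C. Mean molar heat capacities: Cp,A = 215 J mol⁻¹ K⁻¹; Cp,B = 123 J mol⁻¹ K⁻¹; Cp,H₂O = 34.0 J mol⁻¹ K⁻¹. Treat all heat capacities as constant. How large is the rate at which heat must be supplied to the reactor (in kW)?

Q_in = 17.0 kW

Extent of reaction ξ = 0.647 × 1620 = 1048.1 mol/h
Reaction term: ξ·ΔH°_rxn = 1048.1 × 53.3 = 55866 kJ/h
Sensible, feed 50.5→25 °C: -8881.6 kJ/h
Outlet flows (mol/h): A 571.86, B 1048.1, H₂O 1048.1
Sensible, products 25→74.2 °C: 14145 kJ/h
Q = ΔH = 61130 kJ/h = 16.98 kW
Heat supplied = 16.98 kW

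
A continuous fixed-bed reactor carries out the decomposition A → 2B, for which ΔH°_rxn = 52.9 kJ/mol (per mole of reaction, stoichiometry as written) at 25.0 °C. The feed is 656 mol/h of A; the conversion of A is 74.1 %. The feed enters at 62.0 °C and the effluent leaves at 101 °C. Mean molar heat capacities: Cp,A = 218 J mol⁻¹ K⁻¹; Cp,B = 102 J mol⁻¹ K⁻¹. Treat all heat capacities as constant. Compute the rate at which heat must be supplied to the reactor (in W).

Q_in = 8550 W

Extent of reaction ξ = 0.741 × 656 = 486.1 mol/h
Reaction term: ξ·ΔH°_rxn = 486.1 × 52.9 = 25714 kJ/h
Sensible, feed 62.0→25 °C: -5291.3 kJ/h
Outlet flows (mol/h): A 169.9, B 972.19
Sensible, products 25→101 °C: 10351 kJ/h
Q = ΔH = 30775 kJ/h = 8.5485 kW
Heat supplied = 8548.5 W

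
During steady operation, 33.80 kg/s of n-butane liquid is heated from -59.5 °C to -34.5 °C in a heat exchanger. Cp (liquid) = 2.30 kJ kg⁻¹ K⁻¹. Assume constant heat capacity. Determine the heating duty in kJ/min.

Q = ṁ·Cp·ΔT = 33.80 × 2.30 × (-34.5 − -59.5) = 1943.5 kJ/s
Heating duty = 116610 kJ/min

Q = 117000 kJ/min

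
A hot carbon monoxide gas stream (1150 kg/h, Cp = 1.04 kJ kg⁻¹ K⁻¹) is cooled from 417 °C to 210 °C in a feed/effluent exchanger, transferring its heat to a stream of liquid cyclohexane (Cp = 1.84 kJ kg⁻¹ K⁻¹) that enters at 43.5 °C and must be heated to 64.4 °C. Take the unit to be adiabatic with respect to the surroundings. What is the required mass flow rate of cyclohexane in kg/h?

Heat released by hot stream: Q = 1150 × 1.04 × (417 − 210) = 247570 kJ/h
Energy balance on cold side (adiabatic exchanger): Q = ṁ_c·Cp_c·(T_c,out − T_c,in)
ṁ_c = 247570 / [1.84 × (64.4 − 43.5)] = 6437.8 kg/h

ṁ_c = 6440 kg/h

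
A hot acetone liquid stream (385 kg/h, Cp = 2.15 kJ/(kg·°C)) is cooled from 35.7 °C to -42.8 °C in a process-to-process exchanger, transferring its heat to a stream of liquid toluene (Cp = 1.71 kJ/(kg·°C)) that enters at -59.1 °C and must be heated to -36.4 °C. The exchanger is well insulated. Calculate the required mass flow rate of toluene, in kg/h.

ṁ_c = 1670 kg/h

Heat released by hot stream: Q = 385 × 2.15 × (35.7 − -42.8) = 64978 kJ/h
Energy balance on cold side (adiabatic exchanger): Q = ṁ_c·Cp_c·(T_c,out − T_c,in)
ṁ_c = 64978 / [1.71 × (-36.4 − -59.1)] = 1674 kg/h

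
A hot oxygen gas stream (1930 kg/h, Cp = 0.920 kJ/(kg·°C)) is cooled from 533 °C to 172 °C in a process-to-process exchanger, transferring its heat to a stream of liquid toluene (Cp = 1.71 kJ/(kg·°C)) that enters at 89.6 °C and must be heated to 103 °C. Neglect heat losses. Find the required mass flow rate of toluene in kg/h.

ṁ_c = 28000 kg/h

Heat released by hot stream: Q = 1930 × 0.920 × (533 − 172) = 640990 kJ/h
Energy balance on cold side (adiabatic exchanger): Q = ṁ_c·Cp_c·(T_c,out − T_c,in)
ṁ_c = 640990 / [1.71 × (103 − 89.6)] = 27974 kg/h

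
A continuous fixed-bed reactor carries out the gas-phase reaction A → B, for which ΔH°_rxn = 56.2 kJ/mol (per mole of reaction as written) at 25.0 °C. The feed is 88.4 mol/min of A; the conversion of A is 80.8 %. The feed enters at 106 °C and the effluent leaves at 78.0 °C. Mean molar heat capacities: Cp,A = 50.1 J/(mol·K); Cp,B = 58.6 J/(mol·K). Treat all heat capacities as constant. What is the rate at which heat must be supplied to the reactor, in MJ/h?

Extent of reaction ξ = 0.808 × 88.4 = 71.427 mol/min
Reaction term: ξ·ΔH°_rxn = 71.427 × 56.2 = 4014.2 kJ/min
Sensible, feed 106→25 °C: -358.74 kJ/min
Outlet flows (mol/min): A 16.973, B 71.427
Sensible, products 25→78.0 °C: 266.91 kJ/min
Q = ΔH = 3922.4 kJ/min = 65.373 kW
Heat supplied = 235.34 MJ/h

Q_in = 235 MJ/h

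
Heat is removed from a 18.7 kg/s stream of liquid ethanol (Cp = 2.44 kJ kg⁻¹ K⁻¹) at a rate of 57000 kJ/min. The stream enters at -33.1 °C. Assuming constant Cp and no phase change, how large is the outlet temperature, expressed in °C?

T_out = -53.9 °C

Q = 57000 kJ/min = 950 kJ/s
ΔT = Q/(ṁ·Cp) = 950/(18.7×2.44) = 20.821 K
T_out = -33.1 − 20.821 = -53.921 °C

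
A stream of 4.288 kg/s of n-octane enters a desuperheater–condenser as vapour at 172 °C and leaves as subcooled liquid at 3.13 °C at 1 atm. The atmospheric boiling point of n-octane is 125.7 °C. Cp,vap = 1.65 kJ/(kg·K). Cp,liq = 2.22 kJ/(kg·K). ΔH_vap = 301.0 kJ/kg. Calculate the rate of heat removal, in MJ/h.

vapour 172→125.7 °C: -76.395 kJ/kg
condensation at 125.7 °C: -301 kJ/kg
liquid 125.7→3.13 °C: -272.11 kJ/kg
Δh = -76.395 + -301 + -272.11 = -649.5 kJ/kg
Q = ṁ·Δh = 4.288 kg/s × -649.5 kJ/kg = -2785.1 kJ/s
|Q| = 2785.1 kW = 10026 MJ/h

Q_c = 10000 MJ/h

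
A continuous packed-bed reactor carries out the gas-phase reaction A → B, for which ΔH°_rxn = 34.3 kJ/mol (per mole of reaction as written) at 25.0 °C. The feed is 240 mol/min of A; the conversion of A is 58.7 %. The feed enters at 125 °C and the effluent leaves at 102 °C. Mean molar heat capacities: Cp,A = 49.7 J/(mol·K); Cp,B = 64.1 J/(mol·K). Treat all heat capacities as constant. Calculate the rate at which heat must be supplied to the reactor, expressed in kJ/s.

Q_in = 78.6 kJ/s

Extent of reaction ξ = 0.587 × 240 = 140.88 mol/min
Reaction term: ξ·ΔH°_rxn = 140.88 × 34.3 = 4832.2 kJ/min
Sensible, feed 125→25 °C: -1192.8 kJ/min
Outlet flows (mol/min): A 99.12, B 140.88
Sensible, products 25→102 °C: 1074.7 kJ/min
Q = ΔH = 4714 kJ/min = 78.567 kW
Heat supplied = 78.567 kJ/s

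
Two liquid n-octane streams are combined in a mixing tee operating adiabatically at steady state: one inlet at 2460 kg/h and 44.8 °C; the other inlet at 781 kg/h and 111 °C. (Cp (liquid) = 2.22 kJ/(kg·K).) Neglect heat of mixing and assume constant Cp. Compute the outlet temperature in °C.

Adiabatic, steady state ⇒ Σ ṁᵢCp,ᵢ(T_out − Tᵢ) = 0
T_out = Σ ṁᵢCp,ᵢTᵢ / Σ ṁᵢCp,ᵢ
      = 437120 / 7195 = 60.753 °C

T_out = 60.8 °C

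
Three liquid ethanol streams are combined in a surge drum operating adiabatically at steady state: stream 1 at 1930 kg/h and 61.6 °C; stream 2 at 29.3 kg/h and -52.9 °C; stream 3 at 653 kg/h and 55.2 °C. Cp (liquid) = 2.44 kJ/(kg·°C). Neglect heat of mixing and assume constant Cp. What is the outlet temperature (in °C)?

T_out = 58.7 °C

Adiabatic, steady state ⇒ Σ ṁᵢCp,ᵢ(T_out − Tᵢ) = 0
T_out = Σ ṁᵢCp,ᵢTᵢ / Σ ṁᵢCp,ᵢ
      = 374260 / 6374 = 58.716 °C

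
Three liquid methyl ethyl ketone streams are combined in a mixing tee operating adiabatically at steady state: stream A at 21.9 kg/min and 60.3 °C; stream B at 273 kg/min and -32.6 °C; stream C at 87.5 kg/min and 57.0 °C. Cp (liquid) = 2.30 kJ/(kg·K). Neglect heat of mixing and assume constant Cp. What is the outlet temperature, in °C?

T_out = -6.78 °C

Energy balance with Q = 0: Σ ṁᵢCp,ᵢ(T_out − Tᵢ) = 0
T_out = Σ ṁᵢCp,ᵢTᵢ / Σ ṁᵢCp,ᵢ
      = -5961 / 879.52 = -6.7775 °C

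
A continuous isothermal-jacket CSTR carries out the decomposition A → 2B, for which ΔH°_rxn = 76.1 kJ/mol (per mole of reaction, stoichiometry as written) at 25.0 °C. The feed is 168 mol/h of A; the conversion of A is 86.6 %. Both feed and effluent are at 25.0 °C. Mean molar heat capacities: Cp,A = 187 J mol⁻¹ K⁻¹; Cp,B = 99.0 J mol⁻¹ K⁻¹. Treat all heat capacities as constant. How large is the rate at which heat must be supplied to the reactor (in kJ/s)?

Extent of reaction ξ = 0.866 × 168 = 145.49 mol/h
Reaction term: ξ·ΔH°_rxn = 145.49 × 76.1 = 11072 kJ/h
Q = ΔH = 11072 kJ/h = 3.0755 kW
Heat supplied = 3.0755 kJ/s

Q_in = 3.08 kJ/s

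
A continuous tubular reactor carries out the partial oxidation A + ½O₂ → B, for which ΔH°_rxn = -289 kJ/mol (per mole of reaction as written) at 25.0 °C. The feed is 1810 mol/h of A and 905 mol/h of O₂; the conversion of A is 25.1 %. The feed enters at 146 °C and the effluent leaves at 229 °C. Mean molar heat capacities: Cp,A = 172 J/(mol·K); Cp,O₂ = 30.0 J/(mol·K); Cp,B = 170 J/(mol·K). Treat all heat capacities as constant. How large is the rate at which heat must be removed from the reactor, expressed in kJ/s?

Q_out = 29.1 kJ/s

Extent of reaction ξ = 0.251 × 1810 = 454.31 mol/h
Reaction term: ξ·ΔH°_rxn = 454.31 × -289 = -131300 kJ/h
Sensible, feed 146→25 °C: -40955 kJ/h
Outlet flows (mol/h): A 1355.7, O₂ 677.85, B 454.31
Sensible, products 25→229 °C: 67472 kJ/h
Q = ΔH = -104780 kJ/h = -29.105 kW
Heat removed = 29.105 kJ/s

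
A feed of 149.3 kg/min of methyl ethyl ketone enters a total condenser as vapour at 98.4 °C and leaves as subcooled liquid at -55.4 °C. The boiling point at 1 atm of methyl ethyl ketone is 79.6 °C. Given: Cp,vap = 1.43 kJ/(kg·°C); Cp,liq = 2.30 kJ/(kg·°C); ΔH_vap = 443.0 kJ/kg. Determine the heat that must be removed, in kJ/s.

Q_c = 1940 kJ/s

vapour 98.4→79.6 °C: -26.884 kJ/kg
condensation at 79.6 °C: -443 kJ/kg
liquid 79.6→-55.4 °C: -310.5 kJ/kg
Δh = -26.884 + -443 + -310.5 = -780.38 kJ/kg
Q = ṁ·Δh = 149.3 kg/min × -780.38 kJ/kg = -116510 kJ/min
|Q| = 1941.9 kW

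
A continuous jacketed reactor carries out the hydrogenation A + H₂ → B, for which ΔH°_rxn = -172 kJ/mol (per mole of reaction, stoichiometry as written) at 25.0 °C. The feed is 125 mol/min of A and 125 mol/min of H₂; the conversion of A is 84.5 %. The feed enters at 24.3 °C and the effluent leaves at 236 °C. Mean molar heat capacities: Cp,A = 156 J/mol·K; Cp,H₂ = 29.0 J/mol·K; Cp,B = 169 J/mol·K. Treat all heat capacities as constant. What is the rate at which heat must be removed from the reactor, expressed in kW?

Q_out = 227 kW

Extent of reaction ξ = 0.845 × 125 = 105.62 mol/min
Reaction term: ξ·ΔH°_rxn = 105.62 × -172 = -18168 kJ/min
Sensible, feed 24.3→25 °C: 16.187 kJ/min
Outlet flows (mol/min): A 19.375, H₂ 19.375, B 105.62
Sensible, products 25→236 °C: 4522.8 kJ/min
Q = ΔH = -13629 kJ/min = -227.14 kW
Heat removed = 227.14 kW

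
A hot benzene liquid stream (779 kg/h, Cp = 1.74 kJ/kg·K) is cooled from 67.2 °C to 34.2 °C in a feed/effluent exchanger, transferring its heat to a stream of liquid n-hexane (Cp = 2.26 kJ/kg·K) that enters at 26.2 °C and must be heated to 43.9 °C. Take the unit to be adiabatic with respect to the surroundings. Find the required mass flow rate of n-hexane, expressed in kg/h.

Heat released by hot stream: Q = 779 × 1.74 × (67.2 − 34.2) = 44730 kJ/h
Energy balance on cold side (adiabatic exchanger): Q = ṁ_c·Cp_c·(T_c,out − T_c,in)
ṁ_c = 44730 / [2.26 × (43.9 − 26.2)] = 1118.2 kg/h

ṁ_c = 1120 kg/h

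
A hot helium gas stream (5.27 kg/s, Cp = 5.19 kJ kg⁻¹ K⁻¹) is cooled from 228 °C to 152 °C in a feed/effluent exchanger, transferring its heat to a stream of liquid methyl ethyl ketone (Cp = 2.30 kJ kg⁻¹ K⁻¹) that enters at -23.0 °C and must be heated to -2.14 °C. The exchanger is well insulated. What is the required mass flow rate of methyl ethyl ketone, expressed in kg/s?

Heat released by hot stream: Q = 5.27 × 5.19 × (228 − 152) = 2078.7 kJ/s
Energy balance on cold side (adiabatic exchanger): Q = ṁ_c·Cp_c·(T_c,out − T_c,in)
ṁ_c = 2078.7 / [2.30 × (-2.14 − -23.0)] = 43.326 kg/s

ṁ_c = 43.3 kg/s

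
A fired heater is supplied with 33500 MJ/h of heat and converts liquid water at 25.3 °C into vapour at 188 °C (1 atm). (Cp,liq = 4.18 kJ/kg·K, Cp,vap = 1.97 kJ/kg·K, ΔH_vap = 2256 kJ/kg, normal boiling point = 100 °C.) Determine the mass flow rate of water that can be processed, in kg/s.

ṁ = 3.39 kg/s

Δh = 4.18×(100−25.3) + 2256 + 1.97×(188−100) = 2741.6 kJ/kg
Q = 33500 MJ/h = 9305.6 kJ/s = 9305.6 kJ/s
ṁ = Q/Δh = 9305.6 / 2741.6 = 3.3942 kg/s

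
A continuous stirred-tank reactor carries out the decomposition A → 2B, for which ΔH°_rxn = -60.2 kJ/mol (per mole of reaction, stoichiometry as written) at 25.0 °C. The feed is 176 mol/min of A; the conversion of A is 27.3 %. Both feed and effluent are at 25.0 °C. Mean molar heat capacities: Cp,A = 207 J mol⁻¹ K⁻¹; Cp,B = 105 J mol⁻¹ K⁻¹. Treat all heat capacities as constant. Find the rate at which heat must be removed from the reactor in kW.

Extent of reaction ξ = 0.273 × 176 = 48.048 mol/min
Reaction term: ξ·ΔH°_rxn = 48.048 × -60.2 = -2892.5 kJ/min
Q = ΔH = -2892.5 kJ/min = -48.208 kW
Heat removed = 48.208 kW

Q_out = 48.2 kW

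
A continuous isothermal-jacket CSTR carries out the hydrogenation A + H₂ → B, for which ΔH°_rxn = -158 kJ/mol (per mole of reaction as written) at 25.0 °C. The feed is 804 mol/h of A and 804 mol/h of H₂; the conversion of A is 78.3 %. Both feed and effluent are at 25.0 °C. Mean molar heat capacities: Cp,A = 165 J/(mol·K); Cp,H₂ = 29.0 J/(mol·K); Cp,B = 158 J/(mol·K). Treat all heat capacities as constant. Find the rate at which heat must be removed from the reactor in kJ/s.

Extent of reaction ξ = 0.783 × 804 = 629.53 mol/h
Reaction term: ξ·ΔH°_rxn = 629.53 × -158 = -99466 kJ/h
Q = ΔH = -99466 kJ/h = -27.629 kW
Heat removed = 27.629 kJ/s

Q_out = 27.6 kJ/s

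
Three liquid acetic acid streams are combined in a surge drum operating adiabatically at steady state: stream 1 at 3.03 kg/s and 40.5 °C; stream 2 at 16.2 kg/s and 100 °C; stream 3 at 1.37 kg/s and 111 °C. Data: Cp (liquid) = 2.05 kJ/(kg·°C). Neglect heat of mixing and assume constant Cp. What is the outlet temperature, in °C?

T_out = 92.0 °C

Adiabatic, steady state ⇒ Σ ṁᵢCp,ᵢ(T_out − Tᵢ) = 0
T_out = Σ ṁᵢCp,ᵢTᵢ / Σ ṁᵢCp,ᵢ
      = 3884.3 / 42.23 = 91.98 °C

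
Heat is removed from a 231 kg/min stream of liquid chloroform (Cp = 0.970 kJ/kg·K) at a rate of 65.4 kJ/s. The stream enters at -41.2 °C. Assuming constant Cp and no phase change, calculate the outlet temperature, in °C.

Q = 65.4 kJ/s = 3924 kJ/min
ΔT = Q/(ṁ·Cp) = 3924/(231×0.970) = 17.512 K
T_out = -41.2 − 17.512 = -58.712 °C

T_out = -58.7 °C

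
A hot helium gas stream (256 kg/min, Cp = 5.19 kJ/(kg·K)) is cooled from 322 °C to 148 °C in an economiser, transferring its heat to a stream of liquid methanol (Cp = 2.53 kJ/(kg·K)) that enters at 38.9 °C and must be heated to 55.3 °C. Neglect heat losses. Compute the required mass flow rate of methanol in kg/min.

ṁ_c = 5570 kg/min

Heat released by hot stream: Q = 256 × 5.19 × (322 − 148) = 231180 kJ/min
Energy balance on cold side (adiabatic exchanger): Q = ṁ_c·Cp_c·(T_c,out − T_c,in)
ṁ_c = 231180 / [2.53 × (55.3 − 38.9)] = 5571.8 kg/min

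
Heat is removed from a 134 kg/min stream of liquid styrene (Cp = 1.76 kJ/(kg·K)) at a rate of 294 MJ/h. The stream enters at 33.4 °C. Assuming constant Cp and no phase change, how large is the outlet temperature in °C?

T_out = 12.6 °C

Q = 294 MJ/h = 4900 kJ/min
ΔT = Q/(ṁ·Cp) = 4900/(134×1.76) = 20.777 K
T_out = 33.4 − 20.777 = 12.623 °C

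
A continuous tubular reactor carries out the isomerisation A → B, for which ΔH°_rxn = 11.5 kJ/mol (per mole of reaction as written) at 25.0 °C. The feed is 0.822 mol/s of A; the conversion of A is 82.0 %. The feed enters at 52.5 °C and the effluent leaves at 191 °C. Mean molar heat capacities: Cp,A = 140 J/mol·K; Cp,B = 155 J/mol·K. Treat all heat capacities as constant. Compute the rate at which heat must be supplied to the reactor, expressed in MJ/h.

Q_in = 91.3 MJ/h

Extent of reaction ξ = 0.820 × 0.822 = 0.67404 mol/s
Reaction term: ξ·ΔH°_rxn = 0.67404 × 11.5 = 7.7515 kJ/s
Sensible, feed 52.5→25 °C: -3.1647 kJ/s
Outlet flows (mol/s): A 0.14796, B 0.67404
Sensible, products 25→191 °C: 20.782 kJ/s
Q = ΔH = 25.368 kJ/s = 25.368 kW
Heat supplied = 91.326 MJ/h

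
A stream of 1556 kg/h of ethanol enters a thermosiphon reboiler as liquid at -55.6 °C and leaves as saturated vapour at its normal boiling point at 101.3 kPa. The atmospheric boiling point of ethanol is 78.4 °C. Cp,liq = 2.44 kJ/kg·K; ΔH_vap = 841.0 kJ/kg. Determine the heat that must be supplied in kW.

liquid -55.6→78.4 °C: 326.96 kJ/kg
vaporisation at 78.4 °C: 841 kJ/kg
Δh = 326.96 + 841 = 1168 kJ/kg
Q = ṁ·Δh = 1556 kg/h × 1168 kJ/kg = 1.8173e+06 kJ/h
|Q| = 504.82 kW

Q = 505 kW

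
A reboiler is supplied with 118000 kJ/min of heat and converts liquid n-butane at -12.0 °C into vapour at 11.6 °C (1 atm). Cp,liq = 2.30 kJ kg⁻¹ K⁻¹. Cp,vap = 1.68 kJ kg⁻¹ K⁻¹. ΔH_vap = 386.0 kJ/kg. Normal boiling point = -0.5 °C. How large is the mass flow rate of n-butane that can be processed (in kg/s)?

ṁ = 4.54 kg/s

Δh = 2.30×(-0.5−-12.0) + 386.0 + 1.68×(11.6−-0.5) = 432.78 kJ/kg
Q = 118000 kJ/min = 1966.7 kJ/s = 1966.7 kJ/s
ṁ = Q/Δh = 1966.7 / 432.78 = 4.5443 kg/s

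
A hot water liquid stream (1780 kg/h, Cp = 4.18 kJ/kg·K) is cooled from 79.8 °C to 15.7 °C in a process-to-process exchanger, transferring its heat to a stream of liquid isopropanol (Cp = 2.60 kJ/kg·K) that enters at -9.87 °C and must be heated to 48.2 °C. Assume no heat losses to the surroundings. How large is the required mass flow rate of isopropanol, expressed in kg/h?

Heat released by hot stream: Q = 1780 × 4.18 × (79.8 − 15.7) = 476930 kJ/h
Energy balance on cold side (adiabatic exchanger): Q = ṁ_c·Cp_c·(T_c,out − T_c,in)
ṁ_c = 476930 / [2.60 × (48.2 − -9.87)] = 3158.9 kg/h

ṁ_c = 3160 kg/h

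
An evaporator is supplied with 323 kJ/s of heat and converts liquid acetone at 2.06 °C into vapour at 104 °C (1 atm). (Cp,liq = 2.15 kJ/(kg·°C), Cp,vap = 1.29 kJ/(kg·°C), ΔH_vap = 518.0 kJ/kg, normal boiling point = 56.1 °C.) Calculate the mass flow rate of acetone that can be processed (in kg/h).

ṁ = 1670 kg/h

Δh = 2.15×(56.1−2.06) + 518.0 + 1.29×(104−56.1) = 695.98 kJ/kg
Q = 323 kJ/s = 323 kJ/s = 1.1628e+06 kJ/h
ṁ = Q/Δh = 1.1628e+06 / 695.98 = 1670.7 kg/h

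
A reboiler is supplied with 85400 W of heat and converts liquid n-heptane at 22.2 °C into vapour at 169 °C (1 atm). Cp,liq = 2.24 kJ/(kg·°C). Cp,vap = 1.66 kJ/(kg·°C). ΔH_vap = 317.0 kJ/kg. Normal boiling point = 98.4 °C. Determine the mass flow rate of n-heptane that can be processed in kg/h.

ṁ = 508 kg/h

Δh = 2.24×(98.4−22.2) + 317.0 + 1.66×(169−98.4) = 604.88 kJ/kg
Q = 85400 W = 85.4 kJ/s = 307440 kJ/h
ṁ = Q/Δh = 307440 / 604.88 = 508.26 kg/h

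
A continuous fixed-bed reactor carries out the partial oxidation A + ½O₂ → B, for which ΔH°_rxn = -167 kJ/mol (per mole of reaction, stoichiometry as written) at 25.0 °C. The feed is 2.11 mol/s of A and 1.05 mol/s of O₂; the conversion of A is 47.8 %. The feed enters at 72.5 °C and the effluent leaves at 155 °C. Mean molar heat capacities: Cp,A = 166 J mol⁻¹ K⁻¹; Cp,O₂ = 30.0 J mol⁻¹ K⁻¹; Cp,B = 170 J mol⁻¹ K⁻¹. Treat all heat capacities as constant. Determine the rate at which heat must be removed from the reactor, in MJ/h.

Q_out = 498 MJ/h

Extent of reaction ξ = 0.478 × 2.11 = 1.0086 mol/s
Reaction term: ξ·ΔH°_rxn = 1.0086 × -167 = -168.43 kJ/s
Sensible, feed 72.5→25 °C: -18.134 kJ/s
Outlet flows (mol/s): A 1.1014, O₂ 0.54571, B 1.0086
Sensible, products 25→155 °C: 48.187 kJ/s
Q = ΔH = -138.38 kJ/s = -138.38 kW
Heat removed = 498.17 MJ/h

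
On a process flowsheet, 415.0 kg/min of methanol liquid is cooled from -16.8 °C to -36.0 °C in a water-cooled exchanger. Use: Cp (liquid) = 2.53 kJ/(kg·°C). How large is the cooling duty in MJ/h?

Q_c = 1210 MJ/h

Q = ṁ·Cp·ΔT = 415.0 × 2.53 × (-36.0 − -16.8) = -20159 kJ/min
Converting: 20159 / 60 s = 335.98 kW
Cooling duty = 1209.5 MJ/h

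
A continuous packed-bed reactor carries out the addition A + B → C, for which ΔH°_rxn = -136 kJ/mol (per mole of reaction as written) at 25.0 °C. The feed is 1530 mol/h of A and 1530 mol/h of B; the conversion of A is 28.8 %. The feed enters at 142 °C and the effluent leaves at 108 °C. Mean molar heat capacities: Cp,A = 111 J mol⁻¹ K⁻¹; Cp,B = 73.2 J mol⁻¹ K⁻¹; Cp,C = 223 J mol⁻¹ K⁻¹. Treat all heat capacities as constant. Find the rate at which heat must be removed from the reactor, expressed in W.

Q_out = 18900 W

Extent of reaction ξ = 0.288 × 1530 = 440.64 mol/h
Reaction term: ξ·ΔH°_rxn = 440.64 × -136 = -59927 kJ/h
Sensible, feed 142→25 °C: -32974 kJ/h
Outlet flows (mol/h): A 1089.4, B 1089.4, C 440.64
Sensible, products 25→108 °C: 24811 kJ/h
Q = ΔH = -68090 kJ/h = -18.914 kW
Heat removed = 18914 W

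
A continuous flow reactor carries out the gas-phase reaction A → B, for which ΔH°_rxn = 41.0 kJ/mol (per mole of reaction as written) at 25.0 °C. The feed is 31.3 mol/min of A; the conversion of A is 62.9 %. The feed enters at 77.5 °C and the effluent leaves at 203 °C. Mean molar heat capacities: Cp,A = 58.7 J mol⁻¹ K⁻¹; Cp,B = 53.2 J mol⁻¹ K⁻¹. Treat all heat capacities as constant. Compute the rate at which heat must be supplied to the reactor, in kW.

Extent of reaction ξ = 0.629 × 31.3 = 19.688 mol/min
Reaction term: ξ·ΔH°_rxn = 19.688 × 41.0 = 807.2 kJ/min
Sensible, feed 77.5→25 °C: -96.459 kJ/min
Outlet flows (mol/min): A 11.612, B 19.688
Sensible, products 25→203 °C: 307.77 kJ/min
Q = ΔH = 1018.5 kJ/min = 16.975 kW
Heat supplied = 16.975 kW

Q_in = 17.0 kW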